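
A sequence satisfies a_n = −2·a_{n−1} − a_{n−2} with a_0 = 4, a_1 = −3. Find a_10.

−6

With companion matrix M = [[−2, −1], [1, 0]], [a_n, a_{n−1}]ᵀ = M·[a_{n−1}, a_{n−2}]ᵀ, so [a_10, a_9]ᵀ = M⁹·[a_1, a_0]ᵀ.
M⁹ = [[−10, −9], [9, 8]], giving [a_10, a_9]ᵀ = [[−6], [5]].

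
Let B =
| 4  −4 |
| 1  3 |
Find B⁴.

[[−52, −476], [119, −171]]

B² = [[12, −28], [7, 5]]
B³ = [[20, −132], [33, −13]]
B⁴ = [[−52, −476], [119, −171]]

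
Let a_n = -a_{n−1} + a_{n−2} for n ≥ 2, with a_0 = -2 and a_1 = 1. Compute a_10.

With companion matrix T = [[-1, 1], [1, 0]], [a_n, a_{n−1}]ᵀ = T·[a_{n−1}, a_{n−2}]ᵀ, so [a_10, a_9]ᵀ = T⁹·[a_1, a_0]ᵀ.
T⁹ = [[-55, 34], [34, -21]], giving [a_10, a_9]ᵀ = [[-123], [76]].

-123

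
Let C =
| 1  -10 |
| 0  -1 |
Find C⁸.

[[1, 0], [0, 1]]

C² = I (check: tr C = 0 and det C = -1), so C⁸ = I since 8 is even.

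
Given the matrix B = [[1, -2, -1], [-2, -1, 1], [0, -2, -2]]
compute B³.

B² = [[5, 2, -1], [0, 3, -1], [4, 6, 2]]
B³ = [[1, -10, -1], [-6, -1, 5], [-8, -18, -2]]

[[1, -10, -1], [-6, -1, 5], [-8, -18, -2]]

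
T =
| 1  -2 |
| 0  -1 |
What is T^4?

T² = I (check: tr T = 0 and det T = -1), so T^4 = I since 4 is even.

[[1, 0], [0, 1]]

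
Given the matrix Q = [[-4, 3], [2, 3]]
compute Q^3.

Q^2 = [[22, -3], [-2, 15]]
Q^3 = [[-94, 57], [38, 39]]

[[-94, 57], [38, 39]]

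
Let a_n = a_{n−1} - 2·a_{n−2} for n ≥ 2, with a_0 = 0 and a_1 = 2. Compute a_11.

With companion matrix A = [[1, -2], [1, 0]], [a_n, a_{n−1}]ᵀ = A·[a_{n−1}, a_{n−2}]ᵀ, so [a_11, a_10]ᵀ = A¹⁰·[a_1, a_0]ᵀ.
A¹⁰ = [[23, 22], [-11, 34]], giving [a_11, a_10]ᵀ = [[46], [-22]].

46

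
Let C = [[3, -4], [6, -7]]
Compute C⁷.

tr C = -4 and det C = 3, so the characteristic polynomial is λ² − (-4)λ + (3) with roots -1 and -3.
Eigenvectors give P = [[1, -2], [1, -3]] with P⁻¹ = [[3, -2], [1, -1]], and C = P·diag(-1, -3)·P⁻¹.
Then C⁷ = P·diag(-1, -2187)·P⁻¹ = [[-1, 4374], [-1, 6561]] · [[3, -2], [1, -1]] = [[4371, -4372], [6558, -6559]].

[[4371, -4372], [6558, -6559]]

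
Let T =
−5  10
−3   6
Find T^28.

[[−5, 10], [−3, 6]]

T² = T (a projection; rank 1, trace 1), so T^28 = T.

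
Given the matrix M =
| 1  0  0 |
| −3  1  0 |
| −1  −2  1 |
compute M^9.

M = I + N where N = [[0, 0, 0], [−3, 0, 0], [−1, −2, 0]] is strictly lower-triangular, so N^3 = 0.
(I + N)^9 = I + 9·N + 36·N^2 = [[1, 0, 0], [−27, 1, 0], [207, −18, 1]].

[[1, 0, 0], [−27, 1, 0], [207, −18, 1]]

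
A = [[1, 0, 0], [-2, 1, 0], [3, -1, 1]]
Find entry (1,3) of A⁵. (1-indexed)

A = I + N where N = [[0, 0, 0], [-2, 0, 0], [3, -1, 0]] is strictly lower-triangular, so N³ = 0.
(I + N)⁵ = I + 5·N + 10·N² = [[1, 0, 0], [-10, 1, 0], [35, -5, 1]].

0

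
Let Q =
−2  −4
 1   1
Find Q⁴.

Q² = [[0, 4], [−1, −3]]
Q³ = [[4, 4], [−1, 1]]
Q⁴ = [[−4, −12], [3, 5]]

[[−4, −12], [3, 5]]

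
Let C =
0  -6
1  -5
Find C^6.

tr C = -5 and det C = 6, so the characteristic polynomial is λ² − (-5)λ + (6) with roots -2 and -3.
Eigenvectors give P = [[3, -2], [1, -1]] with P⁻¹ = [[1, -2], [1, -3]], and C = P·diag(-2, -3)·P⁻¹.
Then C^6 = P·diag(64, 729)·P⁻¹ = [[192, -1458], [64, -729]] · [[1, -2], [1, -3]] = [[-1266, 3990], [-665, 2059]].

[[-1266, 3990], [-665, 2059]]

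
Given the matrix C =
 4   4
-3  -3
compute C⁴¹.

[[4, 4], [-3, -3]]

C² = C (a projection; rank 1, trace 1), so C⁴¹ = C.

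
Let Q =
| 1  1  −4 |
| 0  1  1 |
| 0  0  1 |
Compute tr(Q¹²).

3

Q = I + N where N = [[0, 1, −4], [0, 0, 1], [0, 0, 0]] is strictly upper-triangular, so N³ = 0.
(I + N)¹² = I + 12·N + 66·N² = [[1, 12, 18], [0, 1, 12], [0, 0, 1]].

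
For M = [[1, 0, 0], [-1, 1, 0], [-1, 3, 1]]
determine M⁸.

[[1, 0, 0], [-8, 1, 0], [-92, 24, 1]]

M = I + N where N = [[0, 0, 0], [-1, 0, 0], [-1, 3, 0]] is strictly lower-triangular, so N³ = 0.
(I + N)⁸ = I + 8·N + 28·N² = [[1, 0, 0], [-8, 1, 0], [-92, 24, 1]].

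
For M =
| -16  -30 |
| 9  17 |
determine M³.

tr M = 1 and det M = -2, so the characteristic polynomial is λ² − (1)λ + (-2) with roots -1 and 2.
Eigenvectors give P = [[-2, 5], [1, -3]] with P⁻¹ = [[-3, -5], [-1, -2]], and M = P·diag(-1, 2)·P⁻¹.
Then M³ = P·diag(-1, 8)·P⁻¹ = [[2, 40], [-1, -24]] · [[-3, -5], [-1, -2]] = [[-46, -90], [27, 53]].

[[-46, -90], [27, 53]]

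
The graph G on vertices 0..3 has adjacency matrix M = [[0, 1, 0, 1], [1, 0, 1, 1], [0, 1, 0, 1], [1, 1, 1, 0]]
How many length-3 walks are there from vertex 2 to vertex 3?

5

The number of length-3 walks from vertex 2 to vertex 3 is entry (2,3) of M^3, where M is the adjacency matrix.
M^2 = [[2, 1, 2, 1], [1, 3, 1, 2], [2, 1, 2, 1], [1, 2, 1, 3]]
M^3 = [[2, 5, 2, 5], [5, 4, 5, 5], [2, 5, 2, 5], [5, 5, 5, 4]]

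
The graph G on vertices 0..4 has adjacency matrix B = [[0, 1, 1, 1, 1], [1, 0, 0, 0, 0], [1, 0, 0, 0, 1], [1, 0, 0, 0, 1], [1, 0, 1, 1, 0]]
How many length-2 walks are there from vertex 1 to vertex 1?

The number of length-2 walks from vertex 1 to vertex 1 is entry (1,1) of B², where B is the adjacency matrix.
B² = [[4, 0, 1, 1, 2], [0, 1, 1, 1, 1], [1, 1, 2, 2, 1], [1, 1, 2, 2, 1], [2, 1, 1, 1, 3]]

1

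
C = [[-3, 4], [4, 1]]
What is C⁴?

C² = [[25, -8], [-8, 17]]
C³ = [[-107, 92], [92, -15]]
C⁴ = [[689, -336], [-336, 353]]

[[689, -336], [-336, 353]]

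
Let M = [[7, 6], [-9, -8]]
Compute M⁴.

[[-29, -30], [45, 46]]

tr M = -1 and det M = -2, so the characteristic polynomial is λ² − (-1)λ + (-2) with roots -2 and 1.
Eigenvectors give P = [[2, -1], [-3, 1]] with P⁻¹ = [[-1, -1], [-3, -2]], and M = P·diag(-2, 1)·P⁻¹.
Then M⁴ = P·diag(16, 1)·P⁻¹ = [[32, -1], [-48, 1]] · [[-1, -1], [-3, -2]] = [[-29, -30], [45, 46]].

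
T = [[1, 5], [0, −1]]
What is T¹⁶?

T² = I (check: tr T = 0 and det T = −1), so T¹⁶ = I since 16 is even.

[[1, 0], [0, 1]]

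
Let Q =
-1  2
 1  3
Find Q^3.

[[1, 18], [9, 37]]

Q^2 = [[3, 4], [2, 11]]
Q^3 = [[1, 18], [9, 37]]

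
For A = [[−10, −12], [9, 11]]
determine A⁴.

[[−44, −60], [45, 61]]

tr A = 1 and det A = −2, so the characteristic polynomial is λ² − (1)λ + (−2) with roots −1 and 2.
Eigenvectors give P = [[4, −1], [−3, 1]] with P⁻¹ = [[1, 1], [3, 4]], and A = P·diag(−1, 2)·P⁻¹.
Then A⁴ = P·diag(1, 16)·P⁻¹ = [[4, −16], [−3, 16]] · [[1, 1], [3, 4]] = [[−44, −60], [45, 61]].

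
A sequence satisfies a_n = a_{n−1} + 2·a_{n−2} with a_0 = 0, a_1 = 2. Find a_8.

170

With companion matrix A = [[1, 2], [1, 0]], [a_n, a_{n−1}]ᵀ = A·[a_{n−1}, a_{n−2}]ᵀ, so [a_8, a_7]ᵀ = A^7·[a_1, a_0]ᵀ.
A^7 = [[85, 86], [43, 42]], giving [a_8, a_7]ᵀ = [[170], [86]].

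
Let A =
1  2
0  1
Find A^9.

[[1, 18], [0, 1]]

A = I + N where N = [[0, 2], [0, 0]] is strictly upper-triangular, so N^2 = 0.
(I + N)^9 = I + 9·N = [[1, 18], [0, 1]].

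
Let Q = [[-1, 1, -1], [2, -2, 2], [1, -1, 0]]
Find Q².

[[2, -2, 3], [-4, 4, -6], [-3, 3, -3]]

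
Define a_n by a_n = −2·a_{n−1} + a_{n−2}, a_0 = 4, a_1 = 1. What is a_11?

−3771

With companion matrix C = [[−2, 1], [1, 0]], [a_n, a_{n−1}]ᵀ = C·[a_{n−1}, a_{n−2}]ᵀ, so [a_11, a_10]ᵀ = C¹⁰·[a_1, a_0]ᵀ.
C¹⁰ = [[5741, −2378], [−2378, 985]], giving [a_11, a_10]ᵀ = [[−3771], [1562]].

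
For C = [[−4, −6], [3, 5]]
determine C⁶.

tr C = 1 and det C = −2, so the characteristic polynomial is λ² − (1)λ + (−2) with roots −1 and 2.
Eigenvectors give P = [[−2, −1], [1, 1]] with P⁻¹ = [[−1, −1], [1, 2]], and C = P·diag(−1, 2)·P⁻¹.
Then C⁶ = P·diag(1, 64)·P⁻¹ = [[−2, −64], [1, 64]] · [[−1, −1], [1, 2]] = [[−62, −126], [63, 127]].

[[−62, −126], [63, 127]]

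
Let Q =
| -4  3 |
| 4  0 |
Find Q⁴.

Q² = [[28, -12], [-16, 12]]
Q³ = [[-160, 84], [112, -48]]
Q⁴ = [[976, -480], [-640, 336]]

[[976, -480], [-640, 336]]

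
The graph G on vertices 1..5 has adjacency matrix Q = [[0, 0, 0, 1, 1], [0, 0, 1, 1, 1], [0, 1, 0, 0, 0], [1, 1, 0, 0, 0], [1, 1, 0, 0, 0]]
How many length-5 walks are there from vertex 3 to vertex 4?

The number of length-5 walks from vertex 3 to vertex 4 is entry (3,4) of Q^5, where Q is the adjacency matrix.
Q^2 = [[2, 2, 0, 0, 0], [2, 3, 0, 0, 0], [0, 0, 1, 1, 1], [0, 0, 1, 2, 2], [0, 0, 1, 2, 2]]
Q^3 = [[0, 0, 2, 4, 4], [0, 0, 3, 5, 5], [2, 3, 0, 0, 0], [4, 5, 0, 0, 0], [4, 5, 0, 0, 0]]
Q^4 = [[8, 10, 0, 0, 0], [10, 13, 0, 0, 0], [0, 0, 3, 5, 5], [0, 0, 5, 9, 9], [0, 0, 5, 9, 9]]
Q^5 = [[0, 0, 10, 18, 18], [0, 0, 13, 23, 23], [10, 13, 0, 0, 0], [18, 23, 0, 0, 0], [18, 23, 0, 0, 0]]

0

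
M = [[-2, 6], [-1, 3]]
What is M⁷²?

M² = M (a projection; rank 1, trace 1), so M⁷² = M.

[[-2, 6], [-1, 3]]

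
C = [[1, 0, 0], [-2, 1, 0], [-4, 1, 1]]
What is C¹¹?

[[1, 0, 0], [-22, 1, 0], [-154, 11, 1]]

C = I + N where N = [[0, 0, 0], [-2, 0, 0], [-4, 1, 0]] is strictly lower-triangular, so N³ = 0.
(I + N)¹¹ = I + 11·N + 55·N² = [[1, 0, 0], [-22, 1, 0], [-154, 11, 1]].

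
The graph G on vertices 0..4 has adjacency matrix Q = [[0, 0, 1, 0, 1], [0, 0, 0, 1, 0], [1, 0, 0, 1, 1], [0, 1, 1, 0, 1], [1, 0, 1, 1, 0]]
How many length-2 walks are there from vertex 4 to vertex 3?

1

The number of length-2 walks from vertex 4 to vertex 3 is entry (4,3) of Q^2, where Q is the adjacency matrix.
Q^2 = [[2, 0, 1, 2, 1], [0, 1, 1, 0, 1], [1, 1, 3, 1, 2], [2, 0, 1, 3, 1], [1, 1, 2, 1, 3]]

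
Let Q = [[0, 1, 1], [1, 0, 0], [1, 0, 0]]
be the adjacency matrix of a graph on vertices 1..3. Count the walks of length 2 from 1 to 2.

0

The number of length-2 walks from vertex 1 to vertex 2 is entry (1,2) of Q^2, where Q is the adjacency matrix.
Q^2 = [[2, 0, 0], [0, 1, 1], [0, 1, 1]]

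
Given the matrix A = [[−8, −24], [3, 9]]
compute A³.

[[−8, −24], [3, 9]]

A² = A (a projection; rank 1, trace 1), so A³ = A.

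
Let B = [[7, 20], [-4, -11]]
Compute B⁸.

[[-26239, -65600], [13120, 32801]]

tr B = -4 and det B = 3, so the characteristic polynomial is λ² − (-4)λ + (3) with roots -1 and -3.
Eigenvectors give P = [[5, 2], [-2, -1]] with P⁻¹ = [[1, 2], [-2, -5]], and B = P·diag(-1, -3)·P⁻¹.
Then B⁸ = P·diag(1, 6561)·P⁻¹ = [[5, 13122], [-2, -6561]] · [[1, 2], [-2, -5]] = [[-26239, -65600], [13120, 32801]].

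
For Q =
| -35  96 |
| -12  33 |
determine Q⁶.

[[6553, -17472], [2184, -5823]]

tr Q = -2 and det Q = -3, so the characteristic polynomial is λ² − (-2)λ + (-3) with roots -3 and 1.
Eigenvectors give P = [[-3, -8], [-1, -3]] with P⁻¹ = [[-3, 8], [1, -3]], and Q = P·diag(-3, 1)·P⁻¹.
Then Q⁶ = P·diag(729, 1)·P⁻¹ = [[-2187, -8], [-729, -3]] · [[-3, 8], [1, -3]] = [[6553, -17472], [2184, -5823]].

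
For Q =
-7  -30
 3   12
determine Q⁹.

tr Q = 5 and det Q = 6, so the characteristic polynomial is λ² − (5)λ + (6) with roots 3 and 2.
Eigenvectors give P = [[-3, 10], [1, -3]] with P⁻¹ = [[3, 10], [1, 3]], and Q = P·diag(3, 2)·P⁻¹.
Then Q⁹ = P·diag(19683, 512)·P⁻¹ = [[-59049, 5120], [19683, -1536]] · [[3, 10], [1, 3]] = [[-172027, -575130], [57513, 192222]].

[[-172027, -575130], [57513, 192222]]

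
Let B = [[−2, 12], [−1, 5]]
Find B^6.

[[−188, 756], [−63, 253]]

tr B = 3 and det B = 2, so the characteristic polynomial is λ² − (3)λ + (2) with roots 2 and 1.
Eigenvectors give P = [[3, 4], [1, 1]] with P⁻¹ = [[−1, 4], [1, −3]], and B = P·diag(2, 1)·P⁻¹.
Then B^6 = P·diag(64, 1)·P⁻¹ = [[192, 4], [64, 1]] · [[−1, 4], [1, −3]] = [[−188, 756], [−63, 253]].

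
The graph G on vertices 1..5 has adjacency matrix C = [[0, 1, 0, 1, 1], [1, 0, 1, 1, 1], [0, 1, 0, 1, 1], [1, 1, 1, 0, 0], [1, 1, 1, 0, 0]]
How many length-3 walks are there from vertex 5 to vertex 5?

4

The number of length-3 walks from vertex 5 to vertex 5 is entry (5,5) of C³, where C is the adjacency matrix.
C² = [[3, 2, 3, 1, 1], [2, 4, 2, 2, 2], [3, 2, 3, 1, 1], [1, 2, 1, 3, 3], [1, 2, 1, 3, 3]]
C³ = [[4, 8, 4, 8, 8], [8, 8, 8, 8, 8], [4, 8, 4, 8, 8], [8, 8, 8, 4, 4], [8, 8, 8, 4, 4]]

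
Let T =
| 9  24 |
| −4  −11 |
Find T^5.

[[489, 1464], [−244, −731]]

tr T = −2 and det T = −3, so the characteristic polynomial is λ² − (−2)λ + (−3) with roots −3 and 1.
Eigenvectors give P = [[−2, 3], [1, −1]] with P⁻¹ = [[1, 3], [1, 2]], and T = P·diag(−3, 1)·P⁻¹.
Then T^5 = P·diag(−243, 1)·P⁻¹ = [[486, 3], [−243, −1]] · [[1, 3], [1, 2]] = [[489, 1464], [−244, −731]].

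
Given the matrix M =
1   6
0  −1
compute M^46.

[[1, 0], [0, 1]]

M² = I (check: tr M = 0 and det M = −1), so M^46 = I since 46 is even.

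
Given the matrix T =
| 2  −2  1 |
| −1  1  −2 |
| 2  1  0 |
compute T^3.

[[33, −15, 18], [−21, 12, −9], [9, −9, 9]]

T^2 = [[8, −5, 6], [−7, 1, −3], [3, −3, 0]]
T^3 = [[33, −15, 18], [−21, 12, −9], [9, −9, 9]]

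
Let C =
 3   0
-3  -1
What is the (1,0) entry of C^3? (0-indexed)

-21

C^2 = [[9, 0], [-6, 1]]
C^3 = [[27, 0], [-21, -1]]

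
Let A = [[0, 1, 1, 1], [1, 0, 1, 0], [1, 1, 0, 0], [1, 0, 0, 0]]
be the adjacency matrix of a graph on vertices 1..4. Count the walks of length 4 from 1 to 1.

The number of length-4 walks from vertex 1 to vertex 1 is entry (1,1) of A⁴, where A is the adjacency matrix.
A² = [[3, 1, 1, 0], [1, 2, 1, 1], [1, 1, 2, 1], [0, 1, 1, 1]]
A³ = [[2, 4, 4, 3], [4, 2, 3, 1], [4, 3, 2, 1], [3, 1, 1, 0]]
A⁴ = [[11, 6, 6, 2], [6, 7, 6, 4], [6, 6, 7, 4], [2, 4, 4, 3]]

11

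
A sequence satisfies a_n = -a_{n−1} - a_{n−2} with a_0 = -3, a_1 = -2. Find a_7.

With companion matrix A = [[-1, -1], [1, 0]], [a_n, a_{n−1}]ᵀ = A·[a_{n−1}, a_{n−2}]ᵀ, so [a_7, a_6]ᵀ = A^6·[a_1, a_0]ᵀ.
A^6 = [[1, 0], [0, 1]], giving [a_7, a_6]ᵀ = [[-2], [-3]].

-2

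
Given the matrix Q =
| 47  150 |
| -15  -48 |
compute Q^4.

[[-569, -1950], [195, 666]]

tr Q = -1 and det Q = -6, so the characteristic polynomial is λ² − (-1)λ + (-6) with roots 2 and -3.
Eigenvectors give P = [[10, -3], [-3, 1]] with P⁻¹ = [[1, 3], [3, 10]], and Q = P·diag(2, -3)·P⁻¹.
Then Q^4 = P·diag(16, 81)·P⁻¹ = [[160, -243], [-48, 81]] · [[1, 3], [3, 10]] = [[-569, -1950], [195, 666]].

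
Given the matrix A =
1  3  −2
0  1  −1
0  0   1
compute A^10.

A = I + N where N = [[0, 3, −2], [0, 0, −1], [0, 0, 0]] is strictly upper-triangular, so N^3 = 0.
(I + N)^10 = I + 10·N + 45·N^2 = [[1, 30, −155], [0, 1, −10], [0, 0, 1]].

[[1, 30, −155], [0, 1, −10], [0, 0, 1]]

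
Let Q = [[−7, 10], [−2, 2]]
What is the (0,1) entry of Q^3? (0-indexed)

190

tr Q = −5 and det Q = 6, so the characteristic polynomial is λ² − (−5)λ + (6) with roots −3 and −2.
Eigenvectors give P = [[5, −2], [2, −1]] with P⁻¹ = [[1, −2], [2, −5]], and Q = P·diag(−3, −2)·P⁻¹.
Then Q^3 = P·diag(−27, −8)·P⁻¹ = [[−135, 16], [−54, 8]] · [[1, −2], [2, −5]] = [[−103, 190], [−38, 68]].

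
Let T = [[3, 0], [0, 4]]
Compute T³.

T² = [[9, 0], [0, 16]]
T³ = [[27, 0], [0, 64]]

[[27, 0], [0, 64]]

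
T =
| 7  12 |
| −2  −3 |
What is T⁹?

[[59047, 118092], [−19682, −39363]]

tr T = 4 and det T = 3, so the characteristic polynomial is λ² − (4)λ + (3) with roots 1 and 3.
Eigenvectors give P = [[−2, −3], [1, 1]] with P⁻¹ = [[1, 3], [−1, −2]], and T = P·diag(1, 3)·P⁻¹.
Then T⁹ = P·diag(1, 19683)·P⁻¹ = [[−2, −59049], [1, 19683]] · [[1, 3], [−1, −2]] = [[59047, 118092], [−19682, −39363]].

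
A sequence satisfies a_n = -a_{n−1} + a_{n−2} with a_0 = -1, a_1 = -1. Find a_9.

-13

With companion matrix T = [[-1, 1], [1, 0]], [a_n, a_{n−1}]ᵀ = T·[a_{n−1}, a_{n−2}]ᵀ, so [a_9, a_8]ᵀ = T⁸·[a_1, a_0]ᵀ.
T⁸ = [[34, -21], [-21, 13]], giving [a_9, a_8]ᵀ = [[-13], [8]].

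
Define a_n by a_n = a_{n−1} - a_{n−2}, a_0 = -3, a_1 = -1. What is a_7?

With companion matrix C = [[1, -1], [1, 0]], [a_n, a_{n−1}]ᵀ = C·[a_{n−1}, a_{n−2}]ᵀ, so [a_7, a_6]ᵀ = C⁶·[a_1, a_0]ᵀ.
C⁶ = [[1, 0], [0, 1]], giving [a_7, a_6]ᵀ = [[-1], [-3]].

-1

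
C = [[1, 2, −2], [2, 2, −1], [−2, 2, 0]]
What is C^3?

C^2 = [[9, 2, −4], [8, 6, −6], [2, 0, 2]]
C^3 = [[21, 14, −20], [32, 16, −22], [−2, 8, −4]]

[[21, 14, −20], [32, 16, −22], [−2, 8, −4]]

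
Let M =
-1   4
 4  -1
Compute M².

[[17, -8], [-8, 17]]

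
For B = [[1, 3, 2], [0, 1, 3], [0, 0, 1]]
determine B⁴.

B = I + N where N = [[0, 3, 2], [0, 0, 3], [0, 0, 0]] is strictly upper-triangular, so N³ = 0.
(I + N)⁴ = I + 4·N + 6·N² = [[1, 12, 62], [0, 1, 12], [0, 0, 1]].

[[1, 12, 62], [0, 1, 12], [0, 0, 1]]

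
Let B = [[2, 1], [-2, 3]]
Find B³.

[[-6, 17], [-34, 11]]

B² = [[2, 5], [-10, 7]]
B³ = [[-6, 17], [-34, 11]]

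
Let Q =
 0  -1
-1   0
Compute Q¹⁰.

Q² = I (check: tr Q = 0 and det Q = -1), so Q¹⁰ = I since 10 is even.

[[1, 0], [0, 1]]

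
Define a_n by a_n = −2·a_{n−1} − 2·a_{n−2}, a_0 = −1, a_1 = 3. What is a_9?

With companion matrix Q = [[−2, −2], [1, 0]], [a_n, a_{n−1}]ᵀ = Q·[a_{n−1}, a_{n−2}]ᵀ, so [a_9, a_8]ᵀ = Q⁸·[a_1, a_0]ᵀ.
Q⁸ = [[16, 0], [0, 16]], giving [a_9, a_8]ᵀ = [[48], [−16]].

48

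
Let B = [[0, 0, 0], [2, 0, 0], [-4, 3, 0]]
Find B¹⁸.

[[0, 0, 0], [0, 0, 0], [0, 0, 0]]

B is strictly triangular, hence nilpotent: B³ = 0, so B¹⁸ = 0.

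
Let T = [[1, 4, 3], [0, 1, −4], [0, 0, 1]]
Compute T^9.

[[1, 36, −549], [0, 1, −36], [0, 0, 1]]

T = I + N where N = [[0, 4, 3], [0, 0, −4], [0, 0, 0]] is strictly upper-triangular, so N^3 = 0.
(I + N)^9 = I + 9·N + 36·N^2 = [[1, 36, −549], [0, 1, −36], [0, 0, 1]].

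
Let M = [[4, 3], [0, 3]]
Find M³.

[[64, 111], [0, 27]]

M² = [[16, 21], [0, 9]]
M³ = [[64, 111], [0, 27]]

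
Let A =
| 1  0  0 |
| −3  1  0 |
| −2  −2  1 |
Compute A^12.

A = I + N where N = [[0, 0, 0], [−3, 0, 0], [−2, −2, 0]] is strictly lower-triangular, so N^3 = 0.
(I + N)^12 = I + 12·N + 66·N^2 = [[1, 0, 0], [−36, 1, 0], [372, −24, 1]].

[[1, 0, 0], [−36, 1, 0], [372, −24, 1]]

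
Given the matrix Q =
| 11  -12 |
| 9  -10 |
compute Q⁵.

[[131, -132], [99, -100]]

tr Q = 1 and det Q = -2, so the characteristic polynomial is λ² − (1)λ + (-2) with roots -1 and 2.
Eigenvectors give P = [[1, 4], [1, 3]] with P⁻¹ = [[-3, 4], [1, -1]], and Q = P·diag(-1, 2)·P⁻¹.
Then Q⁵ = P·diag(-1, 32)·P⁻¹ = [[-1, 128], [-1, 96]] · [[-3, 4], [1, -1]] = [[131, -132], [99, -100]].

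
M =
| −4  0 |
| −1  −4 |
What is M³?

[[−64, 0], [−48, −64]]

M² = [[16, 0], [8, 16]]
M³ = [[−64, 0], [−48, −64]]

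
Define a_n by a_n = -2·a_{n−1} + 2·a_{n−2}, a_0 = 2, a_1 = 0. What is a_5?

With companion matrix C = [[-2, 2], [1, 0]], [a_n, a_{n−1}]ᵀ = C·[a_{n−1}, a_{n−2}]ᵀ, so [a_5, a_4]ᵀ = C^4·[a_1, a_0]ᵀ.
C^4 = [[44, -32], [-16, 12]], giving [a_5, a_4]ᵀ = [[-64], [24]].

-64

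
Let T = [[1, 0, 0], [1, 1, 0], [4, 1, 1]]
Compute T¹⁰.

T = I + N where N = [[0, 0, 0], [1, 0, 0], [4, 1, 0]] is strictly lower-triangular, so N³ = 0.
(I + N)¹⁰ = I + 10·N + 45·N² = [[1, 0, 0], [10, 1, 0], [85, 10, 1]].

[[1, 0, 0], [10, 1, 0], [85, 10, 1]]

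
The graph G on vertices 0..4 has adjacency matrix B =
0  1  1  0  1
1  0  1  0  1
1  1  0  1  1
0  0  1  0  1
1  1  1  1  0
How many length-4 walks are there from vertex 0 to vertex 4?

26

The number of length-4 walks from vertex 0 to vertex 4 is entry (0,4) of B⁴, where B is the adjacency matrix.
B² = [[3, 2, 2, 2, 2], [2, 3, 2, 2, 2], [2, 2, 4, 1, 3], [2, 2, 1, 2, 1], [2, 2, 3, 1, 4]]
B³ = [[6, 7, 9, 4, 9], [7, 6, 9, 4, 9], [9, 9, 8, 7, 9], [4, 4, 7, 2, 7], [9, 9, 9, 7, 8]]
B⁴ = [[25, 24, 26, 18, 26], [24, 25, 26, 18, 26], [26, 26, 34, 17, 33], [18, 18, 17, 14, 17], [26, 26, 33, 17, 34]]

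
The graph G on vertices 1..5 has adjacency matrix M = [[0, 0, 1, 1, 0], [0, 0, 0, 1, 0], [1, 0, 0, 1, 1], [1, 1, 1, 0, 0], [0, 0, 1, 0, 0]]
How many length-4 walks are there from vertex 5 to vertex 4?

The number of length-4 walks from vertex 5 to vertex 4 is entry (5,4) of M⁴, where M is the adjacency matrix.
M² = [[2, 1, 1, 1, 1], [1, 1, 1, 0, 0], [1, 1, 3, 1, 0], [1, 0, 1, 3, 1], [1, 0, 0, 1, 1]]
M³ = [[2, 1, 4, 4, 1], [1, 0, 1, 3, 1], [4, 1, 2, 5, 3], [4, 3, 5, 2, 1], [1, 1, 3, 1, 0]]
M⁴ = [[8, 4, 7, 7, 4], [4, 3, 5, 2, 1], [7, 5, 12, 7, 2], [7, 2, 7, 12, 5], [4, 1, 2, 5, 3]]

5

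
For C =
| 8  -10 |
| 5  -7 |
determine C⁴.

tr C = 1 and det C = -6, so the characteristic polynomial is λ² − (1)λ + (-6) with roots 3 and -2.
Eigenvectors give P = [[2, 1], [1, 1]] with P⁻¹ = [[1, -1], [-1, 2]], and C = P·diag(3, -2)·P⁻¹.
Then C⁴ = P·diag(81, 16)·P⁻¹ = [[162, 16], [81, 16]] · [[1, -1], [-1, 2]] = [[146, -130], [65, -49]].

[[146, -130], [65, -49]]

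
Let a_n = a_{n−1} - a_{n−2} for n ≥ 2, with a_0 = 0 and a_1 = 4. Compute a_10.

-4

With companion matrix A = [[1, -1], [1, 0]], [a_n, a_{n−1}]ᵀ = A·[a_{n−1}, a_{n−2}]ᵀ, so [a_10, a_9]ᵀ = A⁹·[a_1, a_0]ᵀ.
A⁹ = [[-1, 0], [0, -1]], giving [a_10, a_9]ᵀ = [[-4], [0]].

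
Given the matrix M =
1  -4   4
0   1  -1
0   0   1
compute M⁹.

[[1, -36, 180], [0, 1, -9], [0, 0, 1]]

M = I + N where N = [[0, -4, 4], [0, 0, -1], [0, 0, 0]] is strictly upper-triangular, so N³ = 0.
(I + N)⁹ = I + 9·N + 36·N² = [[1, -36, 180], [0, 1, -9], [0, 0, 1]].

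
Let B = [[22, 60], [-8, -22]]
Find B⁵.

[[352, 960], [-128, -352]]

tr B = 0 and det B = -4, so the characteristic polynomial is λ² − (0)λ + (-4) with roots 2 and -2.
Eigenvectors give P = [[-3, -5], [1, 2]] with P⁻¹ = [[-2, -5], [1, 3]], and B = P·diag(2, -2)·P⁻¹.
Then B⁵ = P·diag(32, -32)·P⁻¹ = [[-96, 160], [32, -64]] · [[-2, -5], [1, 3]] = [[352, 960], [-128, -352]].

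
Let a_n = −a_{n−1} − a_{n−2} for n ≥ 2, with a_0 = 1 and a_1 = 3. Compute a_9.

1

With companion matrix A = [[−1, −1], [1, 0]], [a_n, a_{n−1}]ᵀ = A·[a_{n−1}, a_{n−2}]ᵀ, so [a_9, a_8]ᵀ = A^8·[a_1, a_0]ᵀ.
A^8 = [[0, 1], [−1, −1]], giving [a_9, a_8]ᵀ = [[1], [−4]].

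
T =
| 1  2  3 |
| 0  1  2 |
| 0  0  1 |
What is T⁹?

T = I + N where N = [[0, 2, 3], [0, 0, 2], [0, 0, 0]] is strictly upper-triangular, so N³ = 0.
(I + N)⁹ = I + 9·N + 36·N² = [[1, 18, 171], [0, 1, 18], [0, 0, 1]].

[[1, 18, 171], [0, 1, 18], [0, 0, 1]]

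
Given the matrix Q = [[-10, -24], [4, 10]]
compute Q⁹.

tr Q = 0 and det Q = -4, so the characteristic polynomial is λ² − (0)λ + (-4) with roots 2 and -2.
Eigenvectors give P = [[-2, -3], [1, 1]] with P⁻¹ = [[1, 3], [-1, -2]], and Q = P·diag(2, -2)·P⁻¹.
Then Q⁹ = P·diag(512, -512)·P⁻¹ = [[-1024, 1536], [512, -512]] · [[1, 3], [-1, -2]] = [[-2560, -6144], [1024, 2560]].

[[-2560, -6144], [1024, 2560]]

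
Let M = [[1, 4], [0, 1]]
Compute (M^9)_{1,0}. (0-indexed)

M = I + N where N = [[0, 4], [0, 0]] is strictly upper-triangular, so N^2 = 0.
(I + N)^9 = I + 9·N = [[1, 36], [0, 1]].

0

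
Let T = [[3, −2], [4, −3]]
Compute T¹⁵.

T² = I (check: tr T = 0 and det T = −1), so T¹⁵ = T since 15 is odd.

[[3, −2], [4, −3]]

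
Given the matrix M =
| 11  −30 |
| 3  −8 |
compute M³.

tr M = 3 and det M = 2, so the characteristic polynomial is λ² − (3)λ + (2) with roots 2 and 1.
Eigenvectors give P = [[−10, 3], [−3, 1]] with P⁻¹ = [[−1, 3], [−3, 10]], and M = P·diag(2, 1)·P⁻¹.
Then M³ = P·diag(8, 1)·P⁻¹ = [[−80, 3], [−24, 1]] · [[−1, 3], [−3, 10]] = [[71, −210], [21, −62]].

[[71, −210], [21, −62]]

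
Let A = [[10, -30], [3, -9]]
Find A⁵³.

[[10, -30], [3, -9]]

A² = A (a projection; rank 1, trace 1), so A⁵³ = A.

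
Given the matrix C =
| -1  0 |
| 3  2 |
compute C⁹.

[[-1, 0], [513, 512]]

tr C = 1 and det C = -2, so the characteristic polynomial is λ² − (1)λ + (-2) with roots -1 and 2.
Eigenvectors give P = [[1, 0], [-1, -1]] with P⁻¹ = [[1, 0], [-1, -1]], and C = P·diag(-1, 2)·P⁻¹.
Then C⁹ = P·diag(-1, 512)·P⁻¹ = [[-1, 0], [1, -512]] · [[1, 0], [-1, -1]] = [[-1, 0], [513, 512]].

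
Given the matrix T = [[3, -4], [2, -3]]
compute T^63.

T² = I (check: tr T = 0 and det T = -1), so T^63 = T since 63 is odd.

[[3, -4], [2, -3]]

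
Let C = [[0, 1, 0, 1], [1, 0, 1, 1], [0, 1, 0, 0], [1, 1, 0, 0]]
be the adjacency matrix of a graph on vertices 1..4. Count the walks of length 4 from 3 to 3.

The number of length-4 walks from vertex 3 to vertex 3 is entry (3,3) of C⁴, where C is the adjacency matrix.
C² = [[2, 1, 1, 1], [1, 3, 0, 1], [1, 0, 1, 1], [1, 1, 1, 2]]
C³ = [[2, 4, 1, 3], [4, 2, 3, 4], [1, 3, 0, 1], [3, 4, 1, 2]]
C⁴ = [[7, 6, 4, 6], [6, 11, 2, 6], [4, 2, 3, 4], [6, 6, 4, 7]]

3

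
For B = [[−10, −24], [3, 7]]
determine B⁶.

tr B = −3 and det B = 2, so the characteristic polynomial is λ² − (−3)λ + (2) with roots −1 and −2.
Eigenvectors give P = [[−8, 3], [3, −1]] with P⁻¹ = [[1, 3], [3, 8]], and B = P·diag(−1, −2)·P⁻¹.
Then B⁶ = P·diag(1, 64)·P⁻¹ = [[−8, 192], [3, −64]] · [[1, 3], [3, 8]] = [[568, 1512], [−189, −503]].

[[568, 1512], [−189, −503]]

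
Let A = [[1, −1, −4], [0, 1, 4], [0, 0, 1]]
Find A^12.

[[1, −12, −312], [0, 1, 48], [0, 0, 1]]

A = I + N where N = [[0, −1, −4], [0, 0, 4], [0, 0, 0]] is strictly upper-triangular, so N^3 = 0.
(I + N)^12 = I + 12·N + 66·N^2 = [[1, −12, −312], [0, 1, 48], [0, 0, 1]].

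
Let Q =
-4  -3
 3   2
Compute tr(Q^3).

Q^2 = [[7, 6], [-6, -5]]
Q^3 = [[-10, -9], [9, 8]]

-2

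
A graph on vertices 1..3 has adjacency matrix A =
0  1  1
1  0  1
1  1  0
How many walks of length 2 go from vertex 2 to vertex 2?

2

The number of length-2 walks from vertex 2 to vertex 2 is entry (2,2) of A², where A is the adjacency matrix.
A² = [[2, 1, 1], [1, 2, 1], [1, 1, 2]]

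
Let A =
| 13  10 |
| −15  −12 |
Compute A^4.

[[211, 130], [−195, −114]]

tr A = 1 and det A = −6, so the characteristic polynomial is λ² − (1)λ + (−6) with roots 3 and −2.
Eigenvectors give P = [[−1, −2], [1, 3]] with P⁻¹ = [[−3, −2], [1, 1]], and A = P·diag(3, −2)·P⁻¹.
Then A^4 = P·diag(81, 16)·P⁻¹ = [[−81, −32], [81, 48]] · [[−3, −2], [1, 1]] = [[211, 130], [−195, −114]].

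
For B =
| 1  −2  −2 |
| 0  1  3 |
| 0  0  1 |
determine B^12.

[[1, −24, −420], [0, 1, 36], [0, 0, 1]]

B = I + N where N = [[0, −2, −2], [0, 0, 3], [0, 0, 0]] is strictly upper-triangular, so N^3 = 0.
(I + N)^12 = I + 12·N + 66·N^2 = [[1, −24, −420], [0, 1, 36], [0, 0, 1]].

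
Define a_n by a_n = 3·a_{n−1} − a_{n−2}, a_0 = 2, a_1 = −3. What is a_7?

With companion matrix M = [[3, −1], [1, 0]], [a_n, a_{n−1}]ᵀ = M·[a_{n−1}, a_{n−2}]ᵀ, so [a_7, a_6]ᵀ = M⁶·[a_1, a_0]ᵀ.
M⁶ = [[377, −144], [144, −55]], giving [a_7, a_6]ᵀ = [[−1419], [−542]].

−1419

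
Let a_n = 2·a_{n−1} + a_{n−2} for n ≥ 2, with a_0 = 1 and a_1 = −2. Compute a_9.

−1562

With companion matrix M = [[2, 1], [1, 0]], [a_n, a_{n−1}]ᵀ = M·[a_{n−1}, a_{n−2}]ᵀ, so [a_9, a_8]ᵀ = M^8·[a_1, a_0]ᵀ.
M^8 = [[985, 408], [408, 169]], giving [a_9, a_8]ᵀ = [[−1562], [−647]].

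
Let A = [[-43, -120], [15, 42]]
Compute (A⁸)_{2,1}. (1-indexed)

-18915

tr A = -1 and det A = -6, so the characteristic polynomial is λ² − (-1)λ + (-6) with roots -3 and 2.
Eigenvectors give P = [[-3, 8], [1, -3]] with P⁻¹ = [[-3, -8], [-1, -3]], and A = P·diag(-3, 2)·P⁻¹.
Then A⁸ = P·diag(6561, 256)·P⁻¹ = [[-19683, 2048], [6561, -768]] · [[-3, -8], [-1, -3]] = [[57001, 151320], [-18915, -50184]].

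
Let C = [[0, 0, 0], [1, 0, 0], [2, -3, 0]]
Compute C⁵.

[[0, 0, 0], [0, 0, 0], [0, 0, 0]]

C is strictly triangular, hence nilpotent: C³ = 0, so C⁵ = 0.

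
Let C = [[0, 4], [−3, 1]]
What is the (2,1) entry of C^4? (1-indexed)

69

C^2 = [[−12, 4], [−3, −11]]
C^3 = [[−12, −44], [33, −23]]
C^4 = [[132, −92], [69, 109]]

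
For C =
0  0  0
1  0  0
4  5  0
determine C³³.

C is strictly triangular, hence nilpotent: C³ = 0, so C³³ = 0.

[[0, 0, 0], [0, 0, 0], [0, 0, 0]]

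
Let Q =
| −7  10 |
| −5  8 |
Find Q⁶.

[[−601, 1330], [−665, 1394]]

tr Q = 1 and det Q = −6, so the characteristic polynomial is λ² − (1)λ + (−6) with roots −2 and 3.
Eigenvectors give P = [[2, 1], [1, 1]] with P⁻¹ = [[1, −1], [−1, 2]], and Q = P·diag(−2, 3)·P⁻¹.
Then Q⁶ = P·diag(64, 729)·P⁻¹ = [[128, 729], [64, 729]] · [[1, −1], [−1, 2]] = [[−601, 1330], [−665, 1394]].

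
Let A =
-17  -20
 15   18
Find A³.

[[-113, -140], [105, 132]]

tr A = 1 and det A = -6, so the characteristic polynomial is λ² − (1)λ + (-6) with roots -2 and 3.
Eigenvectors give P = [[-4, -1], [3, 1]] with P⁻¹ = [[-1, -1], [3, 4]], and A = P·diag(-2, 3)·P⁻¹.
Then A³ = P·diag(-8, 27)·P⁻¹ = [[32, -27], [-24, 27]] · [[-1, -1], [3, 4]] = [[-113, -140], [105, 132]].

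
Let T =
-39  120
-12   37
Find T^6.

[[7281, -21840], [2184, -6551]]

tr T = -2 and det T = -3, so the characteristic polynomial is λ² − (-2)λ + (-3) with roots -3 and 1.
Eigenvectors give P = [[10, 3], [3, 1]] with P⁻¹ = [[1, -3], [-3, 10]], and T = P·diag(-3, 1)·P⁻¹.
Then T^6 = P·diag(729, 1)·P⁻¹ = [[7290, 3], [2187, 1]] · [[1, -3], [-3, 10]] = [[7281, -21840], [2184, -6551]].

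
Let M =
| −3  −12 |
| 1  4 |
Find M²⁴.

M² = M (a projection; rank 1, trace 1), so M²⁴ = M.

[[−3, −12], [1, 4]]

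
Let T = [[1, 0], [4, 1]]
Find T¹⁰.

T = I + N where N = [[0, 0], [4, 0]] is strictly lower-triangular, so N² = 0.
(I + N)¹⁰ = I + 10·N = [[1, 0], [40, 1]].

[[1, 0], [40, 1]]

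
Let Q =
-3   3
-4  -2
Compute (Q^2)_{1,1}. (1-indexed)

-3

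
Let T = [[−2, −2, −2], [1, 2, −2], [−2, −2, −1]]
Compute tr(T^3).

−37

T^2 = [[6, 4, 10], [4, 6, −4], [4, 2, 9]]
T^3 = [[−28, −24, −30], [6, 12, −16], [−24, −22, −21]]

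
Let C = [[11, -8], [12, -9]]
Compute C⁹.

tr C = 2 and det C = -3, so the characteristic polynomial is λ² − (2)λ + (-3) with roots 3 and -1.
Eigenvectors give P = [[-1, 2], [-1, 3]] with P⁻¹ = [[-3, 2], [-1, 1]], and C = P·diag(3, -1)·P⁻¹.
Then C⁹ = P·diag(19683, -1)·P⁻¹ = [[-19683, -2], [-19683, -3]] · [[-3, 2], [-1, 1]] = [[59051, -39368], [59052, -39369]].

[[59051, -39368], [59052, -39369]]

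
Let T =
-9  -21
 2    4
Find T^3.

tr T = -5 and det T = 6, so the characteristic polynomial is λ² − (-5)λ + (6) with roots -3 and -2.
Eigenvectors give P = [[7, -3], [-2, 1]] with P⁻¹ = [[1, 3], [2, 7]], and T = P·diag(-3, -2)·P⁻¹.
Then T^3 = P·diag(-27, -8)·P⁻¹ = [[-189, 24], [54, -8]] · [[1, 3], [2, 7]] = [[-141, -399], [38, 106]].

[[-141, -399], [38, 106]]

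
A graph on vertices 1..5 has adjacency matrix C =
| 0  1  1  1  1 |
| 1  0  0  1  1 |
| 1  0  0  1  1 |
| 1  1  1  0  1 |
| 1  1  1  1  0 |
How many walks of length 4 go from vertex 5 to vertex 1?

The number of length-4 walks from vertex 5 to vertex 1 is entry (5,1) of C⁴, where C is the adjacency matrix.
C² = [[4, 2, 2, 3, 3], [2, 3, 3, 2, 2], [2, 3, 3, 2, 2], [3, 2, 2, 4, 3], [3, 2, 2, 3, 4]]
C³ = [[10, 10, 10, 11, 11], [10, 6, 6, 10, 10], [10, 6, 6, 10, 10], [11, 10, 10, 10, 11], [11, 10, 10, 11, 10]]
C⁴ = [[42, 32, 32, 41, 41], [32, 30, 30, 32, 32], [32, 30, 30, 32, 32], [41, 32, 32, 42, 41], [41, 32, 32, 41, 42]]

41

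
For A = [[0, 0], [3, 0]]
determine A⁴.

[[0, 0], [0, 0]]

A is strictly triangular, hence nilpotent: A² = 0, so A⁴ = 0.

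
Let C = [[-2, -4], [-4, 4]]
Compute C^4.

[[464, -416], [-416, 1088]]

C^2 = [[20, -8], [-8, 32]]
C^3 = [[-8, -112], [-112, 160]]
C^4 = [[464, -416], [-416, 1088]]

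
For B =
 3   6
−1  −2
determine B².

[[3, 6], [−1, −2]]

B² = B (a projection; rank 1, trace 1), so B² = B.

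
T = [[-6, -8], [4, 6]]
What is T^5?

tr T = 0 and det T = -4, so the characteristic polynomial is λ² − (0)λ + (-4) with roots -2 and 2.
Eigenvectors give P = [[2, 1], [-1, -1]] with P⁻¹ = [[1, 1], [-1, -2]], and T = P·diag(-2, 2)·P⁻¹.
Then T^5 = P·diag(-32, 32)·P⁻¹ = [[-64, 32], [32, -32]] · [[1, 1], [-1, -2]] = [[-96, -128], [64, 96]].

[[-96, -128], [64, 96]]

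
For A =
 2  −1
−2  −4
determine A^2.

[[6, 2], [4, 18]]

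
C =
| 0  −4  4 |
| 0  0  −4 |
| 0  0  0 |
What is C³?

[[0, 0, 0], [0, 0, 0], [0, 0, 0]]

C is strictly triangular, hence nilpotent: C³ = 0, so C³ = 0.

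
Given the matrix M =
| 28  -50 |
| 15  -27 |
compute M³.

[[202, -350], [105, -183]]

tr M = 1 and det M = -6, so the characteristic polynomial is λ² − (1)λ + (-6) with roots 3 and -2.
Eigenvectors give P = [[2, -5], [1, -3]] with P⁻¹ = [[3, -5], [1, -2]], and M = P·diag(3, -2)·P⁻¹.
Then M³ = P·diag(27, -8)·P⁻¹ = [[54, 40], [27, 24]] · [[3, -5], [1, -2]] = [[202, -350], [105, -183]].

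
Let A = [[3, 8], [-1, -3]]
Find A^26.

A² = I (check: tr A = 0 and det A = -1), so A^26 = I since 26 is even.

[[1, 0], [0, 1]]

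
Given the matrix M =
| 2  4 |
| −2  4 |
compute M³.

[[−56, 80], [−40, −16]]

M² = [[−4, 24], [−12, 8]]
M³ = [[−56, 80], [−40, −16]]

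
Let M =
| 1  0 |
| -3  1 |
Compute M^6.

M = I + N where N = [[0, 0], [-3, 0]] is strictly lower-triangular, so N^2 = 0.
(I + N)^6 = I + 6·N = [[1, 0], [-18, 1]].

[[1, 0], [-18, 1]]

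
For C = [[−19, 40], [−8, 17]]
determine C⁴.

[[401, −800], [160, −319]]

tr C = −2 and det C = −3, so the characteristic polynomial is λ² − (−2)λ + (−3) with roots −3 and 1.
Eigenvectors give P = [[5, 2], [2, 1]] with P⁻¹ = [[1, −2], [−2, 5]], and C = P·diag(−3, 1)·P⁻¹.
Then C⁴ = P·diag(81, 1)·P⁻¹ = [[405, 2], [162, 1]] · [[1, −2], [−2, 5]] = [[401, −800], [160, −319]].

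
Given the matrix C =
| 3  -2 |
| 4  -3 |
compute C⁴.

C² = [[1, 0], [0, 1]]
C³ = [[3, -2], [4, -3]]
C⁴ = [[1, 0], [0, 1]]

[[1, 0], [0, 1]]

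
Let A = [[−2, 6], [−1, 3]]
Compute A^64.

[[−2, 6], [−1, 3]]

A² = A (a projection; rank 1, trace 1), so A^64 = A.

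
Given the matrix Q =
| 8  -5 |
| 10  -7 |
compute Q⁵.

tr Q = 1 and det Q = -6, so the characteristic polynomial is λ² − (1)λ + (-6) with roots 3 and -2.
Eigenvectors give P = [[1, -1], [1, -2]] with P⁻¹ = [[2, -1], [1, -1]], and Q = P·diag(3, -2)·P⁻¹.
Then Q⁵ = P·diag(243, -32)·P⁻¹ = [[243, 32], [243, 64]] · [[2, -1], [1, -1]] = [[518, -275], [550, -307]].

[[518, -275], [550, -307]]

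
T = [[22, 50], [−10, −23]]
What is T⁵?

[[1132, 2750], [−550, −1343]]

tr T = −1 and det T = −6, so the characteristic polynomial is λ² − (−1)λ + (−6) with roots −3 and 2.
Eigenvectors give P = [[2, 5], [−1, −2]] with P⁻¹ = [[−2, −5], [1, 2]], and T = P·diag(−3, 2)·P⁻¹.
Then T⁵ = P·diag(−243, 32)·P⁻¹ = [[−486, 160], [243, −64]] · [[−2, −5], [1, 2]] = [[1132, 2750], [−550, −1343]].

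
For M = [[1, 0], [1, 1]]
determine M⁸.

[[1, 0], [8, 1]]

M = I + N where N = [[0, 0], [1, 0]] is strictly lower-triangular, so N² = 0.
(I + N)⁸ = I + 8·N = [[1, 0], [8, 1]].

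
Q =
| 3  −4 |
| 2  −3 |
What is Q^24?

[[1, 0], [0, 1]]

Q² = I (check: tr Q = 0 and det Q = −1), so Q^24 = I since 24 is even.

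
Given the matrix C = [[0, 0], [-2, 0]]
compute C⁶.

[[0, 0], [0, 0]]

C is strictly triangular, hence nilpotent: C² = 0, so C⁶ = 0.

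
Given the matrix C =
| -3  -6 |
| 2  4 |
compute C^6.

C² = C (a projection; rank 1, trace 1), so C^6 = C.

[[-3, -6], [2, 4]]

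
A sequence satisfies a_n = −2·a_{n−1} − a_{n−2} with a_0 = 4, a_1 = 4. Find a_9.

With companion matrix C = [[−2, −1], [1, 0]], [a_n, a_{n−1}]ᵀ = C·[a_{n−1}, a_{n−2}]ᵀ, so [a_9, a_8]ᵀ = C^8·[a_1, a_0]ᵀ.
C^8 = [[9, 8], [−8, −7]], giving [a_9, a_8]ᵀ = [[68], [−60]].

68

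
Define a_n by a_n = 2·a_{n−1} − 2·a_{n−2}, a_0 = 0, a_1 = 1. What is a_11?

With companion matrix T = [[2, −2], [1, 0]], [a_n, a_{n−1}]ᵀ = T·[a_{n−1}, a_{n−2}]ᵀ, so [a_11, a_10]ᵀ = T^10·[a_1, a_0]ᵀ.
T^10 = [[32, −64], [32, −32]], giving [a_11, a_10]ᵀ = [[32], [32]].

32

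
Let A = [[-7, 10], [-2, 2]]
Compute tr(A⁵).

tr A = -5 and det A = 6, so the characteristic polynomial is λ² − (-5)λ + (6) with roots -2 and -3.
Eigenvectors give P = [[2, 5], [1, 2]] with P⁻¹ = [[-2, 5], [1, -2]], and A = P·diag(-2, -3)·P⁻¹.
Then A⁵ = P·diag(-32, -243)·P⁻¹ = [[-64, -1215], [-32, -486]] · [[-2, 5], [1, -2]] = [[-1087, 2110], [-422, 812]].

-275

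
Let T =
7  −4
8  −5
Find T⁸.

tr T = 2 and det T = −3, so the characteristic polynomial is λ² − (2)λ + (−3) with roots 3 and −1.
Eigenvectors give P = [[1, −1], [1, −2]] with P⁻¹ = [[2, −1], [1, −1]], and T = P·diag(3, −1)·P⁻¹.
Then T⁸ = P·diag(6561, 1)·P⁻¹ = [[6561, −1], [6561, −2]] · [[2, −1], [1, −1]] = [[13121, −6560], [13120, −6559]].

[[13121, −6560], [13120, −6559]]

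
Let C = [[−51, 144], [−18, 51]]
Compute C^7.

tr C = 0 and det C = −9, so the characteristic polynomial is λ² − (0)λ + (−9) with roots 3 and −3.
Eigenvectors give P = [[−8, 3], [−3, 1]] with P⁻¹ = [[1, −3], [3, −8]], and C = P·diag(3, −3)·P⁻¹.
Then C^7 = P·diag(2187, −2187)·P⁻¹ = [[−17496, −6561], [−6561, −2187]] · [[1, −3], [3, −8]] = [[−37179, 104976], [−13122, 37179]].

[[−37179, 104976], [−13122, 37179]]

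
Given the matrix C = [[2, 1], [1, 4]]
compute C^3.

[[16, 29], [29, 74]]

C^2 = [[5, 6], [6, 17]]
C^3 = [[16, 29], [29, 74]]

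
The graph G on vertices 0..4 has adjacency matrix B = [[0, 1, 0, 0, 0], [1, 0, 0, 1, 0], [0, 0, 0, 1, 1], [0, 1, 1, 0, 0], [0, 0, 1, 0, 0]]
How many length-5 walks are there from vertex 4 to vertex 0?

The number of length-5 walks from vertex 4 to vertex 0 is entry (4,0) of B⁵, where B is the adjacency matrix.
B² = [[1, 0, 0, 1, 0], [0, 2, 1, 0, 0], [0, 1, 2, 0, 0], [1, 0, 0, 2, 1], [0, 0, 0, 1, 1]]
B³ = [[0, 2, 1, 0, 0], [2, 0, 0, 3, 1], [1, 0, 0, 3, 2], [0, 3, 3, 0, 0], [0, 1, 2, 0, 0]]
B⁴ = [[2, 0, 0, 3, 1], [0, 5, 4, 0, 0], [0, 4, 5, 0, 0], [3, 0, 0, 6, 3], [1, 0, 0, 3, 2]]
B⁵ = [[0, 5, 4, 0, 0], [5, 0, 0, 9, 4], [4, 0, 0, 9, 5], [0, 9, 9, 0, 0], [0, 4, 5, 0, 0]]

0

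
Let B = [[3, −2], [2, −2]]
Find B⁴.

B² = [[5, −2], [2, 0]]
B³ = [[11, −6], [6, −4]]
B⁴ = [[21, −10], [10, −4]]

[[21, −10], [10, −4]]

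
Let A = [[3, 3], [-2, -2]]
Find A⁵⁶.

A² = A (a projection; rank 1, trace 1), so A⁵⁶ = A.

[[3, 3], [-2, -2]]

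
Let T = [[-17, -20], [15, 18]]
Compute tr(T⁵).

211

tr T = 1 and det T = -6, so the characteristic polynomial is λ² − (1)λ + (-6) with roots -2 and 3.
Eigenvectors give P = [[4, -1], [-3, 1]] with P⁻¹ = [[1, 1], [3, 4]], and T = P·diag(-2, 3)·P⁻¹.
Then T⁵ = P·diag(-32, 243)·P⁻¹ = [[-128, -243], [96, 243]] · [[1, 1], [3, 4]] = [[-857, -1100], [825, 1068]].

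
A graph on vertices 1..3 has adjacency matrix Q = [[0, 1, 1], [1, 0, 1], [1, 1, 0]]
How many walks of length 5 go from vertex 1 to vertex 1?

The number of length-5 walks from vertex 1 to vertex 1 is entry (1,1) of Q⁵, where Q is the adjacency matrix.
Q² = [[2, 1, 1], [1, 2, 1], [1, 1, 2]]
Q³ = [[2, 3, 3], [3, 2, 3], [3, 3, 2]]
Q⁴ = [[6, 5, 5], [5, 6, 5], [5, 5, 6]]
Q⁵ = [[10, 11, 11], [11, 10, 11], [11, 11, 10]]

10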